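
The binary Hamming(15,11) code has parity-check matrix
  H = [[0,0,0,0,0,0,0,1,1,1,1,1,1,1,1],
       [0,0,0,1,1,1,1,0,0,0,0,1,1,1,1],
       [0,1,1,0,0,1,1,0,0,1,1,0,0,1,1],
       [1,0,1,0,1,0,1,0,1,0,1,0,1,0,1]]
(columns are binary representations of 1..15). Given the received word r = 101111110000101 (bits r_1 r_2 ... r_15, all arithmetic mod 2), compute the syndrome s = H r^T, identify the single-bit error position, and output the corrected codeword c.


s = (1, 0, 0, 0)^T, error position = 8, corrected codeword c = 101111100000101

Compute s = H r^T mod 2 one row at a time:
  s_1 = 1 + 0 + 0 + 0 + 0 + 1 + 0 + 1 = 3 ≡ 1 (mod 2).
  s_2 = 1 + 1 + 1 + 1 + 0 + 1 + 0 + 1 = 6 ≡ 0 (mod 2).
  s_3 = 0 + 1 + 1 + 1 + 0 + 0 + 0 + 1 = 4 ≡ 0 (mod 2).
  s_4 = 1 + 1 + 1 + 1 + 0 + 0 + 1 + 1 = 6 ≡ 0 (mod 2).
s = (1, 0, 0, 0)^T — this equals column 8 of H (binary 1000), so error is at position 8.
Correct: flip bit 8 of r = 101111110000101 to get c = 101111100000101.


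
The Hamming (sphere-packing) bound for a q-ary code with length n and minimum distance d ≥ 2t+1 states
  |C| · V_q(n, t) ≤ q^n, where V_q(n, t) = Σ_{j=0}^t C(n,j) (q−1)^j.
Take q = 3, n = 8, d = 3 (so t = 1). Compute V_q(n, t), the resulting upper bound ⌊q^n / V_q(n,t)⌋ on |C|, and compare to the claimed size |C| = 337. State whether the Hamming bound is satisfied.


V_q(n, t) = 17, q^n = 6561, Hamming bound = 385, |C| = 337 ≤ bound (satisfied).

Step 1: Compute V_q(n, t) = Σ_{j=0}^1 C(n, j) (q−1)^j.
  j = 0: C(8,0)·(2)^0 = 1·1 = 1.
  j = 1: C(8,1)·(2)^1 = 8·2 = 16.
  V_q(n, t) = 1 + 16 = 17.
Step 2: q^n = 3^8 = 6561.
Step 3: Hamming bound ⌊q^n / V_q(n,t)⌋ = ⌊6561/17⌋ = 385.
Step 4: Compare |C| = 337 to 385: satisfied.
The claimed |C| lies below the Hamming bound.


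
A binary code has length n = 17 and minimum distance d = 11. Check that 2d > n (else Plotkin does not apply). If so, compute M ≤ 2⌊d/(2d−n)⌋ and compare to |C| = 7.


Plotkin bound M ≤ 4; given |C| = 7 > bound (violated).

Check applicability: 2d = 22, n = 17.
2d − n = 5 > 0, so Plotkin applies.
Compute d/(2d−n) = 11/5 ≈ 2.2000.
⌊d/(2d−n)⌋ = 2.
Plotkin bound: M ≤ 2·2 = 4.
Given |C| = 7, check: VIOLATED.
This |C| is above the Plotkin bound, so no binary code with n = 17, d = 11 and 7 codewords exists.


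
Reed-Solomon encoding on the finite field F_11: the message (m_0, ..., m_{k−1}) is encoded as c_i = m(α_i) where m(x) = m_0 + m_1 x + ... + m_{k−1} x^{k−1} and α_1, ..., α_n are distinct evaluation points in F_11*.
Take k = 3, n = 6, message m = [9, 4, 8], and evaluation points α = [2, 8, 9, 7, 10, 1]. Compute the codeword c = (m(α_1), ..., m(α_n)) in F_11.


c = [5, 3, 0, 0, 2, 10]

Message polynomial: m(x) = 9 + 4·x + 8·x^2 (mod 11).
For each evaluation point α_i, compute m(α_i) mod 11:
  α_1 = 2: Horner steps 8 → 9 → 5, so m(2) = 5.
  α_2 = 8: Horner steps 8 → 2 → 3, so m(8) = 3.
  α_3 = 9: Horner steps 8 → 10 → 0, so m(9) = 0.
  α_4 = 7: Horner steps 8 → 5 → 0, so m(7) = 0.
  α_5 = 10: Horner steps 8 → 7 → 2, so m(10) = 2.
  α_6 = 1: Horner steps 8 → 1 → 10, so m(1) = 10.
Codeword c = [5, 3, 0, 0, 2, 10] ∈ F_11^6.


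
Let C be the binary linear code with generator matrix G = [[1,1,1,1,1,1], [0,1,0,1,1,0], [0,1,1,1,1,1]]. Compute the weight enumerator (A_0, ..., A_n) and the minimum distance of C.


Weight distribution: A_0 = 1, A_1 = 1, A_2 = 1, A_3 = 2, A_4 = 1, A_5 = 1, A_6 = 1. Minimum distance d = 1.

Enumerate all 2^3 = 8 messages m ∈ F_2^3.
For each, compute codeword c = mG in F_2^6, then tally its weight.
  m = 000 → c = 000000, weight = 0.
  m = 100 → c = 111111, weight = 6.
  m = 010 → c = 010110, weight = 3.
  m = 110 → c = 101001, weight = 3.
  m = 001 → c = 011111, weight = 5.
  m = 101 → c = 100000, weight = 1.
  m = 011 → c = 001001, weight = 2.
  m = 111 → c = 110110, weight = 4.
Tally weights:
  weight 0: 1 codewords.
  weight 1: 1 codewords.
  weight 2: 1 codewords.
  weight 3: 2 codewords.
  weight 4: 1 codewords.
  weight 5: 1 codewords.
  weight 6: 1 codewords.
Minimum distance d = smallest w > 0 with A_w > 0 = 1.
Sanity: Σ A_w = 8 = 2^3 = 8 ✓.


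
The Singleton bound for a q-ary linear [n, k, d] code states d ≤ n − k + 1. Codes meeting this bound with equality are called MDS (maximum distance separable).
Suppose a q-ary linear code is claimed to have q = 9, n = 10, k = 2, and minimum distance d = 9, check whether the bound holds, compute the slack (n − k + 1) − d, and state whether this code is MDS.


Singleton RHS = n − k + 1 = 9, slack = 0, bound satisfied, MDS.

Singleton bound: d ≤ n − k + 1.
Here n = 10, k = 2, so n − k + 1 = 9.
Given d = 9, check d ≤ 9: YES.
Slack = (n − k + 1) − d = 0.
The code is MDS (slack = 0).
Description: the claimed parameters are [10, 2, 9]_9; such a code would be MDS (meets Singleton bound).


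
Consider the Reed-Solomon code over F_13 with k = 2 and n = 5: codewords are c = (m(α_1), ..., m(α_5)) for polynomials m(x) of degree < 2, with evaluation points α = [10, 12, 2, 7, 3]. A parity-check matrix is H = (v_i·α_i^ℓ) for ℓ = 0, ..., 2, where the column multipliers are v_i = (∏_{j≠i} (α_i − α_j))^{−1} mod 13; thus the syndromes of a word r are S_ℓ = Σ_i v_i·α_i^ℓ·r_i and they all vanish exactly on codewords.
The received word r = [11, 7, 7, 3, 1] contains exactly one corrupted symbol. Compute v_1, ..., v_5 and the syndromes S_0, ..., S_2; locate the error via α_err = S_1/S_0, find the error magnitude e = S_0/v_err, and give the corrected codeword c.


S = (7, 6, 7), error at position 2, error magnitude e = 8, c = [11, 12, 7, 3, 1].

Step 1: column multipliers v_i = (∏_{j≠i}(α_i − α_j))^{−1} mod 13.
  i = 1 (α = 10): (10−12)(10−2)(10−7)(10−3) = (−2)·8·3·7 = −336 ≡ 2, so v_1 = 2^{−1} = 7 (mod 13).
  i = 2 (α = 12): (12−10)(12−2)(12−7)(12−3) = 2·10·5·9 = 900 ≡ 3, so v_2 = 3^{−1} = 9 (mod 13).
  i = 3 (α = 2): (2−10)(2−12)(2−7)(2−3) = (−8)·(−10)·(−5)·(−1) = 400 ≡ 10, so v_3 = 10^{−1} = 4 (mod 13).
  i = 4 (α = 7): (7−10)(7−12)(7−2)(7−3) = (−3)·(−5)·5·4 = 300 ≡ 1, so v_4 = 1^{−1} = 1 (mod 13).
  i = 5 (α = 3): (3−10)(3−12)(3−2)(3−7) = (−7)·(−9)·1·(−4) = −252 ≡ 8, so v_5 = 8^{−1} = 5 (mod 13).
  v = [7, 9, 4, 1, 5].
Step 2: syndromes of r = [11, 7, 7, 3, 1] (all sums mod 13).
  S_0 = Σ v_i r_i = 7·11 + 9·7 + 4·7 + 1·3 + 5·1 = 176 ≡ 7.
  S_1 = Σ v_i α_i r_i = 7·10·11 + 9·12·7 + 4·2·7 + 1·7·3 + 5·3·1 = 1618 ≡ 6.
  α_i^2 mod 13 = [9, 1, 4, 10, 9].
  S_2 = Σ v_i α_i^2 r_i = 7·9·11 + 9·1·7 + 4·4·7 + 1·10·3 + 5·9·1 = 943 ≡ 7.
  S = (7, 6, 7) ≠ 0, so r is not a codeword (an error is present).
Step 3: locate the error. For a single error e at position i, S_ℓ = v_i·e·α_i^ℓ, so α_err = S_1/S_0.
  S_0^{−1} = 7^{−1} = 2 (mod 13), so α_err = 6·2 = 12 ≡ 12 = α_2. Error position i = 2.
  Consistency check: S_2/S_1 = 7·11 = 77 ≡ 12 = α_err ✓ (single-error assumption holds).
Step 4: error magnitude e = S_0/v_2 = S_0·∏_{j≠2}(α_2 − α_j) = 7·3 = 21 ≡ 8 (mod 13).
Step 5: correct position 2: c_2 = r_2 − e = 7 − 8 ≡ 12 (mod 13). Hence c = [11, 12, 7, 3, 1].
  Check: interpolating c through the α_i gives m(x) = 6 + 7·x (degree < 2) with m(α_i) = c_i for every i, so c is indeed a codeword.


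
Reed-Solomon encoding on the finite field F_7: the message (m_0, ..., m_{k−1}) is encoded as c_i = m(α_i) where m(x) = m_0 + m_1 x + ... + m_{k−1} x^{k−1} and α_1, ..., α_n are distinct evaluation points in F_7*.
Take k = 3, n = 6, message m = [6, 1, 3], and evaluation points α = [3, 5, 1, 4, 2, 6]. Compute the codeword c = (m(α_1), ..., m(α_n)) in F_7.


c = [1, 2, 3, 2, 6, 1]

Message polynomial: m(x) = 6 + 1·x + 3·x^2 (mod 7).
For each evaluation point α_i, compute m(α_i) mod 7:
  α_1 = 3: Horner steps 3 → 3 → 1, so m(3) = 1.
  α_2 = 5: Horner steps 3 → 2 → 2, so m(5) = 2.
  α_3 = 1: Horner steps 3 → 4 → 3, so m(1) = 3.
  α_4 = 4: Horner steps 3 → 6 → 2, so m(4) = 2.
  α_5 = 2: Horner steps 3 → 0 → 6, so m(2) = 6.
  α_6 = 6: Horner steps 3 → 5 → 1, so m(6) = 1.
Codeword c = [1, 2, 3, 2, 6, 1] ∈ F_7^6.


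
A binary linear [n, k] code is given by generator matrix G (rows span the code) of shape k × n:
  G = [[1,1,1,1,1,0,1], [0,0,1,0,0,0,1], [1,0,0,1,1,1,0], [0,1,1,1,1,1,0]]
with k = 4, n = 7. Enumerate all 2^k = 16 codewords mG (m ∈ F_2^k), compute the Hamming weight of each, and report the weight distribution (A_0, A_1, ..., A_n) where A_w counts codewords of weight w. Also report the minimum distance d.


Weight distribution: A_0 = 1, A_2 = 2, A_3 = 6, A_4 = 3, A_5 = 2, A_6 = 2. Minimum distance d = 2.

Enumerate all 2^4 = 16 messages m ∈ F_2^4.
For each, compute codeword c = mG in F_2^7, then tally its weight.
  m = 0000 → c = 0000000, weight = 0.
  m = 1000 → c = 1111101, weight = 6.
  m = 0100 → c = 0010001, weight = 2.
  m = 1100 → c = 1101100, weight = 4.
  m = 0010 → c = 1001110, weight = 4.
  m = 1010 → c = 0110011, weight = 4.
  m = 0110 → c = 1011111, weight = 6.
  m = 1110 → c = 0100010, weight = 2.
  m = 0001 → c = 0111110, weight = 5.
  m = 1001 → c = 1000011, weight = 3.
  m = 0101 → c = 0101111, weight = 5.
  m = 1101 → c = 1010010, weight = 3.
  m = 0011 → c = 1110000, weight = 3.
  m = 1011 → c = 0001101, weight = 3.
  m = 0111 → c = 1100001, weight = 3.
  m = 1111 → c = 0011100, weight = 3.
Tally weights:
  weight 0: 1 codewords.
  weight 2: 2 codewords.
  weight 3: 6 codewords.
  weight 4: 3 codewords.
  weight 5: 2 codewords.
  weight 6: 2 codewords.
Minimum distance d = smallest w > 0 with A_w > 0 = 2.
Sanity: Σ A_w = 16 = 2^4 = 16 ✓.


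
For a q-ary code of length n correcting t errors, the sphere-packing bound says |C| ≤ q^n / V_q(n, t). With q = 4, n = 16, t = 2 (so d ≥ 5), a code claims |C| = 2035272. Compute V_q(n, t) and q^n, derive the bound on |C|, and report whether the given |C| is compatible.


V_q(n, t) = 1129, q^n = 4294967296, Hamming bound = 3804222, |C| = 2035272 ≤ bound (satisfied).

Step 1: Compute V_q(n, t) = Σ_{j=0}^2 C(n, j) (q−1)^j.
  j = 0: C(16,0)·(3)^0 = 1·1 = 1.
  j = 1: C(16,1)·(3)^1 = 16·3 = 48.
  j = 2: C(16,2)·(3)^2 = 120·9 = 1080.
  V_q(n, t) = 1 + 48 + 1080 = 1129.
Step 2: q^n = 4^16 = 4294967296.
Step 3: Hamming bound ⌊q^n / V_q(n,t)⌋ = ⌊4294967296/1129⌋ = 3804222.
Step 4: Compare |C| = 2035272 to 3804222: satisfied.
The claimed |C| lies below the Hamming bound.


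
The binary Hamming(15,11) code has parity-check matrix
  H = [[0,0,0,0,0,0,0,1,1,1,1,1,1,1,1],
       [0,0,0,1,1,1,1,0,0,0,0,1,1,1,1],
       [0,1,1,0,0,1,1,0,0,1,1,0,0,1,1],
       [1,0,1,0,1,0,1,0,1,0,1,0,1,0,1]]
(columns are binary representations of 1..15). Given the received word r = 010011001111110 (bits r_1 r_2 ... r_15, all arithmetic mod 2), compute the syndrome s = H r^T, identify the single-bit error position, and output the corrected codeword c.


s = (0, 1, 1, 0)^T, error position = 6, corrected codeword c = 010010001111110

Compute s = H r^T mod 2 one row at a time:
  s_1 = 0 + 1 + 1 + 1 + 1 + 1 + 1 + 0 = 6 ≡ 0 (mod 2).
  s_2 = 0 + 1 + 1 + 0 + 1 + 1 + 1 + 0 = 5 ≡ 1 (mod 2).
  s_3 = 1 + 0 + 1 + 0 + 1 + 1 + 1 + 0 = 5 ≡ 1 (mod 2).
  s_4 = 0 + 0 + 1 + 0 + 1 + 1 + 1 + 0 = 4 ≡ 0 (mod 2).
s = (0, 1, 1, 0)^T — this equals column 6 of H (binary 0110), so error is at position 6.
Correct: flip bit 6 of r = 010011001111110 to get c = 010010001111110.


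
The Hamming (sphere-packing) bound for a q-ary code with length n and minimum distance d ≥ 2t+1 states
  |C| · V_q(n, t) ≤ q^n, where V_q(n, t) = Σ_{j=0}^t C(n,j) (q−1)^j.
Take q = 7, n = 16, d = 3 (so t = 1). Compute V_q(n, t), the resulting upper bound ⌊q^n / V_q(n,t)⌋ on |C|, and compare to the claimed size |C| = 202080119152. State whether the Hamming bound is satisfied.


V_q(n, t) = 97, q^n = 33232930569601, Hamming bound = 342607531645, |C| = 202080119152 ≤ bound (satisfied).

Step 1: Compute V_q(n, t) = Σ_{j=0}^1 C(n, j) (q−1)^j.
  j = 0: C(16,0)·(6)^0 = 1·1 = 1.
  j = 1: C(16,1)·(6)^1 = 16·6 = 96.
  V_q(n, t) = 1 + 96 = 97.
Step 2: q^n = 7^16 = 33232930569601.
Step 3: Hamming bound ⌊q^n / V_q(n,t)⌋ = ⌊33232930569601/97⌋ = 342607531645.
Step 4: Compare |C| = 202080119152 to 342607531645: satisfied.
The claimed |C| lies below the Hamming bound.


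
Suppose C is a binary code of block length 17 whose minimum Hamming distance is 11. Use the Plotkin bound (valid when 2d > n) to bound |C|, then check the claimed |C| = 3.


Plotkin bound M ≤ 4; given |C| = 3 ≤ bound (satisfied).

Check applicability: 2d = 22, n = 17.
2d − n = 5 > 0, so Plotkin applies.
Compute d/(2d−n) = 11/5 ≈ 2.2000.
⌊d/(2d−n)⌋ = 2.
Plotkin bound: M ≤ 2·2 = 4.
Given |C| = 3, check: satisfied.
This |C| is below the Plotkin bound.


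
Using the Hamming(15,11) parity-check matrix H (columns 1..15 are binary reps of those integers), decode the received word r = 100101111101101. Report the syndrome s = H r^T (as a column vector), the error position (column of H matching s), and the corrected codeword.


s = (0, 0, 0, 1)^T, error position = 1, corrected codeword c = 000101111101101

Compute s = H r^T mod 2 one row at a time:
  s_1 = 1 + 1 + 1 + 0 + 1 + 1 + 0 + 1 = 6 ≡ 0 (mod 2).
  s_2 = 1 + 0 + 1 + 1 + 1 + 1 + 0 + 1 = 6 ≡ 0 (mod 2).
  s_3 = 0 + 0 + 1 + 1 + 1 + 0 + 0 + 1 = 4 ≡ 0 (mod 2).
  s_4 = 1 + 0 + 0 + 1 + 1 + 0 + 1 + 1 = 5 ≡ 1 (mod 2).
s = (0, 0, 0, 1)^T — this equals column 1 of H (binary 0001), so error is at position 1.
Correct: flip bit 1 of r = 100101111101101 to get c = 000101111101101.


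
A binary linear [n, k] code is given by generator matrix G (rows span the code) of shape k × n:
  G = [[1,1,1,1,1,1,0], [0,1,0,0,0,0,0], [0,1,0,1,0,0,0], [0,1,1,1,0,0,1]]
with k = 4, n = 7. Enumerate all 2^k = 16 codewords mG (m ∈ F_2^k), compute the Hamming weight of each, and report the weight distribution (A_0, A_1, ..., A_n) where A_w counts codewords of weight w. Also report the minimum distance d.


Weight distribution: A_0 = 1, A_1 = 2, A_2 = 2, A_3 = 2, A_4 = 3, A_5 = 4, A_6 = 2. Minimum distance d = 1.

Enumerate all 2^4 = 16 messages m ∈ F_2^4.
For each, compute codeword c = mG in F_2^7, then tally its weight.
  m = 0000 → c = 0000000, weight = 0.
  m = 1000 → c = 1111110, weight = 6.
  m = 0100 → c = 0100000, weight = 1.
  m = 1100 → c = 1011110, weight = 5.
  m = 0010 → c = 0101000, weight = 2.
  m = 1010 → c = 1010110, weight = 4.
  m = 0110 → c = 0001000, weight = 1.
  m = 1110 → c = 1110110, weight = 5.
  m = 0001 → c = 0111001, weight = 4.
  m = 1001 → c = 1000111, weight = 4.
  m = 0101 → c = 0011001, weight = 3.
  m = 1101 → c = 1100111, weight = 5.
  m = 0011 → c = 0010001, weight = 2.
  m = 1011 → c = 1101111, weight = 6.
  m = 0111 → c = 0110001, weight = 3.
  m = 1111 → c = 1001111, weight = 5.
Tally weights:
  weight 0: 1 codewords.
  weight 1: 2 codewords.
  weight 2: 2 codewords.
  weight 3: 2 codewords.
  weight 4: 3 codewords.
  weight 5: 4 codewords.
  weight 6: 2 codewords.
Minimum distance d = smallest w > 0 with A_w > 0 = 1.
Sanity: Σ A_w = 16 = 2^4 = 16 ✓.


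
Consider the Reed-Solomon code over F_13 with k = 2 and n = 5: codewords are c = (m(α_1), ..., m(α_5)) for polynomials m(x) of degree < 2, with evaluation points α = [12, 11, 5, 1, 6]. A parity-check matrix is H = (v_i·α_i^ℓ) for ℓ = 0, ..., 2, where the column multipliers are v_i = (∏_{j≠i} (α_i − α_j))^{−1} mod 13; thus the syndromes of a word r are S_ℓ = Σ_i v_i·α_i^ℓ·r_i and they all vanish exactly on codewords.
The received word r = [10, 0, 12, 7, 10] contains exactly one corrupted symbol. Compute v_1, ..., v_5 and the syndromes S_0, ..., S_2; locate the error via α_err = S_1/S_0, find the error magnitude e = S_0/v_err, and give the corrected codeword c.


S = (11, 2, 11), error at position 1, error magnitude e = 12, c = [11, 0, 12, 7, 10].

Step 1: column multipliers v_i = (∏_{j≠i}(α_i − α_j))^{−1} mod 13.
  i = 1 (α = 12): (12−11)(12−5)(12−1)(12−6) = 1·7·11·6 = 462 ≡ 7, so v_1 = 7^{−1} = 2 (mod 13).
  i = 2 (α = 11): (11−12)(11−5)(11−1)(11−6) = (−1)·6·10·5 = −300 ≡ 12, so v_2 = 12^{−1} = 12 (mod 13).
  i = 3 (α = 5): (5−12)(5−11)(5−1)(5−6) = (−7)·(−6)·4·(−1) = −168 ≡ 1, so v_3 = 1^{−1} = 1 (mod 13).
  i = 4 (α = 1): (1−12)(1−11)(1−5)(1−6) = (−11)·(−10)·(−4)·(−5) = 2200 ≡ 3, so v_4 = 3^{−1} = 9 (mod 13).
  i = 5 (α = 6): (6−12)(6−11)(6−5)(6−1) = (−6)·(−5)·1·5 = 150 ≡ 7, so v_5 = 7^{−1} = 2 (mod 13).
  v = [2, 12, 1, 9, 2].
Step 2: syndromes of r = [10, 0, 12, 7, 10] (all sums mod 13).
  S_0 = Σ v_i r_i = 2·10 + 12·0 + 1·12 + 9·7 + 2·10 = 115 ≡ 11.
  S_1 = Σ v_i α_i r_i = 2·12·10 + 12·11·0 + 1·5·12 + 9·1·7 + 2·6·10 = 483 ≡ 2.
  α_i^2 mod 13 = [1, 4, 12, 1, 10].
  S_2 = Σ v_i α_i^2 r_i = 2·1·10 + 12·4·0 + 1·12·12 + 9·1·7 + 2·10·10 = 427 ≡ 11.
  S = (11, 2, 11) ≠ 0, so r is not a codeword (an error is present).
Step 3: locate the error. For a single error e at position i, S_ℓ = v_i·e·α_i^ℓ, so α_err = S_1/S_0.
  S_0^{−1} = 11^{−1} = 6 (mod 13), so α_err = 2·6 = 12 ≡ 12 = α_1. Error position i = 1.
  Consistency check: S_2/S_1 = 11·7 = 77 ≡ 12 = α_err ✓ (single-error assumption holds).
Step 4: error magnitude e = S_0/v_1 = S_0·∏_{j≠1}(α_1 − α_j) = 11·7 = 77 ≡ 12 (mod 13).
Step 5: correct position 1: c_1 = r_1 − e = 10 − 12 ≡ 11 (mod 13). Hence c = [11, 0, 12, 7, 10].
  Check: interpolating c through the α_i gives m(x) = 9 + 11·x (degree < 2) with m(α_i) = c_i for every i, so c is indeed a codeword.


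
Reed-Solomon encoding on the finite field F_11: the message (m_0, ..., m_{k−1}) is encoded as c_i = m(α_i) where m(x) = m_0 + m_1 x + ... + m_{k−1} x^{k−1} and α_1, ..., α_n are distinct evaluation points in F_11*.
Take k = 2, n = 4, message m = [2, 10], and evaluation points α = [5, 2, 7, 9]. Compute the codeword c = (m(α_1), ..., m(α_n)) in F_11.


c = [8, 0, 6, 4]

Message polynomial: m(x) = 2 + 10·x (mod 11).
For each evaluation point α_i, compute m(α_i) mod 11:
  α_1 = 5: Horner steps 10 → 8, so m(5) = 8.
  α_2 = 2: Horner steps 10 → 0, so m(2) = 0.
  α_3 = 7: Horner steps 10 → 6, so m(7) = 6.
  α_4 = 9: Horner steps 10 → 4, so m(9) = 4.
Codeword c = [8, 0, 6, 4] ∈ F_11^4.


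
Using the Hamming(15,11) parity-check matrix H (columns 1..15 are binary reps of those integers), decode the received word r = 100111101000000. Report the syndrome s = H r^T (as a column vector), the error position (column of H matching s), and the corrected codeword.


s = (1, 0, 0, 0)^T, error position = 8, corrected codeword c = 100111111000000

Compute s = H r^T mod 2 one row at a time:
  s_1 = 0 + 1 + 0 + 0 + 0 + 0 + 0 + 0 = 1 ≡ 1 (mod 2).
  s_2 = 1 + 1 + 1 + 1 + 0 + 0 + 0 + 0 = 4 ≡ 0 (mod 2).
  s_3 = 0 + 0 + 1 + 1 + 0 + 0 + 0 + 0 = 2 ≡ 0 (mod 2).
  s_4 = 1 + 0 + 1 + 1 + 1 + 0 + 0 + 0 = 4 ≡ 0 (mod 2).
s = (1, 0, 0, 0)^T — this equals column 8 of H (binary 1000), so error is at position 8.
Correct: flip bit 8 of r = 100111101000000 to get c = 100111111000000.


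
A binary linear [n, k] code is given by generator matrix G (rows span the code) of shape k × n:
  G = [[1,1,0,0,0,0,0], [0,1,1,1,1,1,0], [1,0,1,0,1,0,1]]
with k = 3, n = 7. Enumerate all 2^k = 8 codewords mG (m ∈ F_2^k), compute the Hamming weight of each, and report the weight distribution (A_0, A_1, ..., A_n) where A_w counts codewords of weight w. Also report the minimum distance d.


Weight distribution: A_0 = 1, A_2 = 1, A_3 = 1, A_4 = 2, A_5 = 3. Minimum distance d = 2.

Enumerate all 2^3 = 8 messages m ∈ F_2^3.
For each, compute codeword c = mG in F_2^7, then tally its weight.
  m = 000 → c = 0000000, weight = 0.
  m = 100 → c = 1100000, weight = 2.
  m = 010 → c = 0111110, weight = 5.
  m = 110 → c = 1011110, weight = 5.
  m = 001 → c = 1010101, weight = 4.
  m = 101 → c = 0110101, weight = 4.
  m = 011 → c = 1101011, weight = 5.
  m = 111 → c = 0001011, weight = 3.
Tally weights:
  weight 0: 1 codewords.
  weight 2: 1 codewords.
  weight 3: 1 codewords.
  weight 4: 2 codewords.
  weight 5: 3 codewords.
Minimum distance d = smallest w > 0 with A_w > 0 = 2.
Sanity: Σ A_w = 8 = 2^3 = 8 ✓.


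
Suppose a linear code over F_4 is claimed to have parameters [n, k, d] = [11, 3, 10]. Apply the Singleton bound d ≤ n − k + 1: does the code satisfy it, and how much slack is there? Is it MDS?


Singleton RHS = n − k + 1 = 9, slack = -1, bound violated (no such code; not MDS).

Singleton bound: d ≤ n − k + 1.
Here n = 11, k = 3, so n − k + 1 = 9.
Given d = 10, check d ≤ 9: NO.
Slack = (n − k + 1) − d = -1.
The slack is negative: d = 10 exceeds n − k + 1 = 9 by 1, so the Singleton bound is violated and no linear [11, 3, 10]_4 code can exist. In particular it is not MDS (MDS requires d = n − k + 1 exactly).
Description: the claimed parameters are [11, 3, 10]_4; such a code would be impossible (violates the Singleton bound).


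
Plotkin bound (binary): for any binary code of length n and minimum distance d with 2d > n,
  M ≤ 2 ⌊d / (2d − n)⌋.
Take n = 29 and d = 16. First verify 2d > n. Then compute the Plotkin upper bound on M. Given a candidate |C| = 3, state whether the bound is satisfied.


Plotkin bound M ≤ 10; given |C| = 3 ≤ bound (satisfied).

Check applicability: 2d = 32, n = 29.
2d − n = 3 > 0, so Plotkin applies.
Compute d/(2d−n) = 16/3 ≈ 5.3333.
⌊d/(2d−n)⌋ = 5.
Plotkin bound: M ≤ 2·5 = 10.
Given |C| = 3, check: satisfied.
This |C| is below the Plotkin bound.


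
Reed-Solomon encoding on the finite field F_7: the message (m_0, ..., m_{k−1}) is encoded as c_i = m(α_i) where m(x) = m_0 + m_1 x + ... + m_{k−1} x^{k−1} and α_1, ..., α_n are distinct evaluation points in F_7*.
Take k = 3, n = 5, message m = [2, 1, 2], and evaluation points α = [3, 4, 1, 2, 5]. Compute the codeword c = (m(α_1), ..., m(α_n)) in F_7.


c = [2, 3, 5, 5, 1]

Message polynomial: m(x) = 2 + 1·x + 2·x^2 (mod 7).
For each evaluation point α_i, compute m(α_i) mod 7:
  α_1 = 3: Horner steps 2 → 0 → 2, so m(3) = 2.
  α_2 = 4: Horner steps 2 → 2 → 3, so m(4) = 3.
  α_3 = 1: Horner steps 2 → 3 → 5, so m(1) = 5.
  α_4 = 2: Horner steps 2 → 5 → 5, so m(2) = 5.
  α_5 = 5: Horner steps 2 → 4 → 1, so m(5) = 1.
Codeword c = [2, 3, 5, 5, 1] ∈ F_7^5.


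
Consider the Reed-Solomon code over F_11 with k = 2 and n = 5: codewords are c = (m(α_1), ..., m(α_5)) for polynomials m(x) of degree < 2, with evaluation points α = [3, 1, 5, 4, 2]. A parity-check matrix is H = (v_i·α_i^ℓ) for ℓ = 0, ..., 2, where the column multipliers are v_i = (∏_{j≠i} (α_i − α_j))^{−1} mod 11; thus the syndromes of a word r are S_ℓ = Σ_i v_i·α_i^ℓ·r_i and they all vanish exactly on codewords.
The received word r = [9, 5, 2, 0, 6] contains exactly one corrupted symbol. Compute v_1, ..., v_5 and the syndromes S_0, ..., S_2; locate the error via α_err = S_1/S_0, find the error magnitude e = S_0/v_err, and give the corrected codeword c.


S = (2, 4, 8), error at position 5, error magnitude e = 10, c = [9, 5, 2, 0, 7].

Step 1: column multipliers v_i = (∏_{j≠i}(α_i − α_j))^{−1} mod 11.
  i = 1 (α = 3): (3−1)(3−5)(3−4)(3−2) = 2·(−2)·(−1)·1 = 4 ≡ 4, so v_1 = 4^{−1} = 3 (mod 11).
  i = 2 (α = 1): (1−3)(1−5)(1−4)(1−2) = (−2)·(−4)·(−3)·(−1) = 24 ≡ 2, so v_2 = 2^{−1} = 6 (mod 11).
  i = 3 (α = 5): (5−3)(5−1)(5−4)(5−2) = 2·4·1·3 = 24 ≡ 2, so v_3 = 2^{−1} = 6 (mod 11).
  i = 4 (α = 4): (4−3)(4−1)(4−5)(4−2) = 1·3·(−1)·2 = −6 ≡ 5, so v_4 = 5^{−1} = 9 (mod 11).
  i = 5 (α = 2): (2−3)(2−1)(2−5)(2−4) = (−1)·1·(−3)·(−2) = −6 ≡ 5, so v_5 = 5^{−1} = 9 (mod 11).
  v = [3, 6, 6, 9, 9].
Step 2: syndromes of r = [9, 5, 2, 0, 6] (all sums mod 11).
  S_0 = Σ v_i r_i = 3·9 + 6·5 + 6·2 + 9·0 + 9·6 = 123 ≡ 2.
  S_1 = Σ v_i α_i r_i = 3·3·9 + 6·1·5 + 6·5·2 + 9·4·0 + 9·2·6 = 279 ≡ 4.
  α_i^2 mod 11 = [9, 1, 3, 5, 4].
  S_2 = Σ v_i α_i^2 r_i = 3·9·9 + 6·1·5 + 6·3·2 + 9·5·0 + 9·4·6 = 525 ≡ 8.
  S = (2, 4, 8) ≠ 0, so r is not a codeword (an error is present).
Step 3: locate the error. For a single error e at position i, S_ℓ = v_i·e·α_i^ℓ, so α_err = S_1/S_0.
  S_0^{−1} = 2^{−1} = 6 (mod 11), so α_err = 4·6 = 24 ≡ 2 = α_5. Error position i = 5.
  Consistency check: S_2/S_1 = 8·3 = 24 ≡ 2 = α_err ✓ (single-error assumption holds).
Step 4: error magnitude e = S_0/v_5 = S_0·∏_{j≠5}(α_5 − α_j) = 2·5 = 10 ≡ 10 (mod 11).
Step 5: correct position 5: c_5 = r_5 − e = 6 − 10 ≡ 7 (mod 11). Hence c = [9, 5, 2, 0, 7].
  Check: interpolating c through the α_i gives m(x) = 3 + 2·x (degree < 2) with m(α_i) = c_i for every i, so c is indeed a codeword.


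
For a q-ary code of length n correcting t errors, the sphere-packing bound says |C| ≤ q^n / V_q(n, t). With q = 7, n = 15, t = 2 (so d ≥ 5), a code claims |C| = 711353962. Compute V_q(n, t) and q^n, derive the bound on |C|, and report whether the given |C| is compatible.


V_q(n, t) = 3871, q^n = 4747561509943, Hamming bound = 1226443169, |C| = 711353962 ≤ bound (satisfied).

Step 1: Compute V_q(n, t) = Σ_{j=0}^2 C(n, j) (q−1)^j.
  j = 0: C(15,0)·(6)^0 = 1·1 = 1.
  j = 1: C(15,1)·(6)^1 = 15·6 = 90.
  j = 2: C(15,2)·(6)^2 = 105·36 = 3780.
  V_q(n, t) = 1 + 90 + 3780 = 3871.
Step 2: q^n = 7^15 = 4747561509943.
Step 3: Hamming bound ⌊q^n / V_q(n,t)⌋ = ⌊4747561509943/3871⌋ = 1226443169.
Step 4: Compare |C| = 711353962 to 1226443169: satisfied.
The claimed |C| lies below the Hamming bound.


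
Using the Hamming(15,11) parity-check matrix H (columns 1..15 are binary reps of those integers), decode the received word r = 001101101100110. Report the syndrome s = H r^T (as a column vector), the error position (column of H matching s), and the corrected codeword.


s = (0, 1, 1, 0)^T, error position = 6, corrected codeword c = 001100101100110

Compute s = H r^T mod 2 one row at a time:
  s_1 = 0 + 1 + 1 + 0 + 0 + 1 + 1 + 0 = 4 ≡ 0 (mod 2).
  s_2 = 1 + 0 + 1 + 1 + 0 + 1 + 1 + 0 = 5 ≡ 1 (mod 2).
  s_3 = 0 + 1 + 1 + 1 + 1 + 0 + 1 + 0 = 5 ≡ 1 (mod 2).
  s_4 = 0 + 1 + 0 + 1 + 1 + 0 + 1 + 0 = 4 ≡ 0 (mod 2).
s = (0, 1, 1, 0)^T — this equals column 6 of H (binary 0110), so error is at position 6.
Correct: flip bit 6 of r = 001101101100110 to get c = 001100101100110.


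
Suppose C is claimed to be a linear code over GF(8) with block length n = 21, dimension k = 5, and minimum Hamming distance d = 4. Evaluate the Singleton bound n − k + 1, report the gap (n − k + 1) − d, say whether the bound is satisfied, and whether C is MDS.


Singleton RHS = n − k + 1 = 17, slack = 13, bound satisfied, not MDS.

Singleton bound: d ≤ n − k + 1.
Here n = 21, k = 5, so n − k + 1 = 17.
Given d = 4, check d ≤ 17: YES.
Slack = (n − k + 1) − d = 13.
The code is NOT MDS (slack = 13 > 0).
Description: the claimed parameters are [21, 5, 4]_8; such a code would be non-MDS.


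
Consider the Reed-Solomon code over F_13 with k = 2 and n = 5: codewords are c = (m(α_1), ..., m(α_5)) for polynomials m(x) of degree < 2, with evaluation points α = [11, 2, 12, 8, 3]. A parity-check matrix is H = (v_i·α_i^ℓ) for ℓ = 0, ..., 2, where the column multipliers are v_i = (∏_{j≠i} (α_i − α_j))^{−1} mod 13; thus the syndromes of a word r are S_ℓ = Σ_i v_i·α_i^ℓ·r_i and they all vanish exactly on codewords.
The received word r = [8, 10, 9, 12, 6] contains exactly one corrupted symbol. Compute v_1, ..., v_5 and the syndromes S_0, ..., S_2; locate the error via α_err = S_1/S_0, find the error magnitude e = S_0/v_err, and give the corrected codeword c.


S = (12, 2, 9), error at position 1, error magnitude e = 8, c = [0, 10, 9, 12, 6].

Step 1: column multipliers v_i = (∏_{j≠i}(α_i − α_j))^{−1} mod 13.
  i = 1 (α = 11): (11−2)(11−12)(11−8)(11−3) = 9·(−1)·3·8 = −216 ≡ 5, so v_1 = 5^{−1} = 8 (mod 13).
  i = 2 (α = 2): (2−11)(2−12)(2−8)(2−3) = (−9)·(−10)·(−6)·(−1) = 540 ≡ 7, so v_2 = 7^{−1} = 2 (mod 13).
  i = 3 (α = 12): (12−11)(12−2)(12−8)(12−3) = 1·10·4·9 = 360 ≡ 9, so v_3 = 9^{−1} = 3 (mod 13).
  i = 4 (α = 8): (8−11)(8−2)(8−12)(8−3) = (−3)·6·(−4)·5 = 360 ≡ 9, so v_4 = 9^{−1} = 3 (mod 13).
  i = 5 (α = 3): (3−11)(3−2)(3−12)(3−8) = (−8)·1·(−9)·(−5) = −360 ≡ 4, so v_5 = 4^{−1} = 10 (mod 13).
  v = [8, 2, 3, 3, 10].
Step 2: syndromes of r = [8, 10, 9, 12, 6] (all sums mod 13).
  S_0 = Σ v_i r_i = 8·8 + 2·10 + 3·9 + 3·12 + 10·6 = 207 ≡ 12.
  S_1 = Σ v_i α_i r_i = 8·11·8 + 2·2·10 + 3·12·9 + 3·8·12 + 10·3·6 = 1536 ≡ 2.
  α_i^2 mod 13 = [4, 4, 1, 12, 9].
  S_2 = Σ v_i α_i^2 r_i = 8·4·8 + 2·4·10 + 3·1·9 + 3·12·12 + 10·9·6 = 1335 ≡ 9.
  S = (12, 2, 9) ≠ 0, so r is not a codeword (an error is present).
Step 3: locate the error. For a single error e at position i, S_ℓ = v_i·e·α_i^ℓ, so α_err = S_1/S_0.
  S_0^{−1} = 12^{−1} = 12 (mod 13), so α_err = 2·12 = 24 ≡ 11 = α_1. Error position i = 1.
  Consistency check: S_2/S_1 = 9·7 = 63 ≡ 11 = α_err ✓ (single-error assumption holds).
Step 4: error magnitude e = S_0/v_1 = S_0·∏_{j≠1}(α_1 − α_j) = 12·5 = 60 ≡ 8 (mod 13).
Step 5: correct position 1: c_1 = r_1 − e = 8 − 8 ≡ 0 (mod 13). Hence c = [0, 10, 9, 12, 6].
  Check: interpolating c through the α_i gives m(x) = 5 + 9·x (degree < 2) with m(α_i) = c_i for every i, so c is indeed a codeword.


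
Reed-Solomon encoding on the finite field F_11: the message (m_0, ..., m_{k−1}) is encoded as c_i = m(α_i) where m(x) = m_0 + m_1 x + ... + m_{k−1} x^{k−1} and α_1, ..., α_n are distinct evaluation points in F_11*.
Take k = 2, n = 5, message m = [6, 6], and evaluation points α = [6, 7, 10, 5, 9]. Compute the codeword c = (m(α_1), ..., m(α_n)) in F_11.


c = [9, 4, 0, 3, 5]

Message polynomial: m(x) = 6 + 6·x (mod 11).
For each evaluation point α_i, compute m(α_i) mod 11:
  α_1 = 6: Horner steps 6 → 9, so m(6) = 9.
  α_2 = 7: Horner steps 6 → 4, so m(7) = 4.
  α_3 = 10: Horner steps 6 → 0, so m(10) = 0.
  α_4 = 5: Horner steps 6 → 3, so m(5) = 3.
  α_5 = 9: Horner steps 6 → 5, so m(9) = 5.
Codeword c = [9, 4, 0, 3, 5] ∈ F_11^5.


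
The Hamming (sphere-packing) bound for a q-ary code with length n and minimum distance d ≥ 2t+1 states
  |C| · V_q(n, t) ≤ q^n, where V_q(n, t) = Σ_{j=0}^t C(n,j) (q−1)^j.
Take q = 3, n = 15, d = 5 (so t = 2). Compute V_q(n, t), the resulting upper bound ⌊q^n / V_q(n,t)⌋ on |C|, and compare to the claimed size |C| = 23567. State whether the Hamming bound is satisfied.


V_q(n, t) = 451, q^n = 14348907, Hamming bound = 31815, |C| = 23567 ≤ bound (satisfied).

Step 1: Compute V_q(n, t) = Σ_{j=0}^2 C(n, j) (q−1)^j.
  j = 0: C(15,0)·(2)^0 = 1·1 = 1.
  j = 1: C(15,1)·(2)^1 = 15·2 = 30.
  j = 2: C(15,2)·(2)^2 = 105·4 = 420.
  V_q(n, t) = 1 + 30 + 420 = 451.
Step 2: q^n = 3^15 = 14348907.
Step 3: Hamming bound ⌊q^n / V_q(n,t)⌋ = ⌊14348907/451⌋ = 31815.
Step 4: Compare |C| = 23567 to 31815: satisfied.
The claimed |C| lies below the Hamming bound.


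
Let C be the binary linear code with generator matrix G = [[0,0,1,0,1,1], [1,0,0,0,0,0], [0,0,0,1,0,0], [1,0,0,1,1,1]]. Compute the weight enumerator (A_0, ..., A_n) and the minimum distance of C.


Weight distribution: A_0 = 1, A_1 = 3, A_2 = 4, A_3 = 4, A_4 = 3, A_5 = 1. Minimum distance d = 1.

Enumerate all 2^4 = 16 messages m ∈ F_2^4.
For each, compute codeword c = mG in F_2^6, then tally its weight.
  m = 0000 → c = 000000, weight = 0.
  m = 1000 → c = 001011, weight = 3.
  m = 0100 → c = 100000, weight = 1.
  m = 1100 → c = 101011, weight = 4.
  m = 0010 → c = 000100, weight = 1.
  m = 1010 → c = 001111, weight = 4.
  m = 0110 → c = 100100, weight = 2.
  m = 1110 → c = 101111, weight = 5.
  m = 0001 → c = 100111, weight = 4.
  m = 1001 → c = 101100, weight = 3.
  m = 0101 → c = 000111, weight = 3.
  m = 1101 → c = 001100, weight = 2.
  m = 0011 → c = 100011, weight = 3.
  m = 1011 → c = 101000, weight = 2.
  m = 0111 → c = 000011, weight = 2.
  m = 1111 → c = 001000, weight = 1.
Tally weights:
  weight 0: 1 codewords.
  weight 1: 3 codewords.
  weight 2: 4 codewords.
  weight 3: 4 codewords.
  weight 4: 3 codewords.
  weight 5: 1 codewords.
Minimum distance d = smallest w > 0 with A_w > 0 = 1.
Sanity: Σ A_w = 16 = 2^4 = 16 ✓.


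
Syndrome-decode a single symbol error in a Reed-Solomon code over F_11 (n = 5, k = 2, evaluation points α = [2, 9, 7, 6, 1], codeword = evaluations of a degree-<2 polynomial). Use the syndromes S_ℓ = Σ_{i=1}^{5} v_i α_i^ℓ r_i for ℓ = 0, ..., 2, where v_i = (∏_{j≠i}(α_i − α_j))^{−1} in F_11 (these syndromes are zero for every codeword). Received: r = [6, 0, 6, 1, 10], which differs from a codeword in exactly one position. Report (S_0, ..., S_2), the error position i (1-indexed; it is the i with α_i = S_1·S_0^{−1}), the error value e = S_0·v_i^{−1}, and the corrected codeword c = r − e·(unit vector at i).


S = (7, 5, 2), error at position 3, error magnitude e = 9, c = [6, 0, 8, 1, 10].

Step 1: column multipliers v_i = (∏_{j≠i}(α_i − α_j))^{−1} mod 11.
  i = 1 (α = 2): (2−9)(2−7)(2−6)(2−1) = (−7)·(−5)·(−4)·1 = −140 ≡ 3, so v_1 = 3^{−1} = 4 (mod 11).
  i = 2 (α = 9): (9−2)(9−7)(9−6)(9−1) = 7·2·3·8 = 336 ≡ 6, so v_2 = 6^{−1} = 2 (mod 11).
  i = 3 (α = 7): (7−2)(7−9)(7−6)(7−1) = 5·(−2)·1·6 = −60 ≡ 6, so v_3 = 6^{−1} = 2 (mod 11).
  i = 4 (α = 6): (6−2)(6−9)(6−7)(6−1) = 4·(−3)·(−1)·5 = 60 ≡ 5, so v_4 = 5^{−1} = 9 (mod 11).
  i = 5 (α = 1): (1−2)(1−9)(1−7)(1−6) = (−1)·(−8)·(−6)·(−5) = 240 ≡ 9, so v_5 = 9^{−1} = 5 (mod 11).
  v = [4, 2, 2, 9, 5].
Step 2: syndromes of r = [6, 0, 6, 1, 10] (all sums mod 11).
  S_0 = Σ v_i r_i = 4·6 + 2·0 + 2·6 + 9·1 + 5·10 = 95 ≡ 7.
  S_1 = Σ v_i α_i r_i = 4·2·6 + 2·9·0 + 2·7·6 + 9·6·1 + 5·1·10 = 236 ≡ 5.
  α_i^2 mod 11 = [4, 4, 5, 3, 1].
  S_2 = Σ v_i α_i^2 r_i = 4·4·6 + 2·4·0 + 2·5·6 + 9·3·1 + 5·1·10 = 233 ≡ 2.
  S = (7, 5, 2) ≠ 0, so r is not a codeword (an error is present).
Step 3: locate the error. For a single error e at position i, S_ℓ = v_i·e·α_i^ℓ, so α_err = S_1/S_0.
  S_0^{−1} = 7^{−1} = 8 (mod 11), so α_err = 5·8 = 40 ≡ 7 = α_3. Error position i = 3.
  Consistency check: S_2/S_1 = 2·9 = 18 ≡ 7 = α_err ✓ (single-error assumption holds).
Step 4: error magnitude e = S_0/v_3 = S_0·∏_{j≠3}(α_3 − α_j) = 7·6 = 42 ≡ 9 (mod 11).
Step 5: correct position 3: c_3 = r_3 − e = 6 − 9 ≡ 8 (mod 11). Hence c = [6, 0, 8, 1, 10].
  Check: interpolating c through the α_i gives m(x) = 3 + 7·x (degree < 2) with m(α_i) = c_i for every i, so c is indeed a codeword.


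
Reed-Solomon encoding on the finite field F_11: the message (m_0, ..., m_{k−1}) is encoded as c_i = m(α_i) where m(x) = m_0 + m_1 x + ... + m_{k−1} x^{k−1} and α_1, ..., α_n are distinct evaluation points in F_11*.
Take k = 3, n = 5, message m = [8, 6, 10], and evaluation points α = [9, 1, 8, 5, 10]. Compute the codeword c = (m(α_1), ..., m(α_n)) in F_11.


c = [3, 2, 3, 2, 1]

Message polynomial: m(x) = 8 + 6·x + 10·x^2 (mod 11).
For each evaluation point α_i, compute m(α_i) mod 11:
  α_1 = 9: Horner steps 10 → 8 → 3, so m(9) = 3.
  α_2 = 1: Horner steps 10 → 5 → 2, so m(1) = 2.
  α_3 = 8: Horner steps 10 → 9 → 3, so m(8) = 3.
  α_4 = 5: Horner steps 10 → 1 → 2, so m(5) = 2.
  α_5 = 10: Horner steps 10 → 7 → 1, so m(10) = 1.
Codeword c = [3, 2, 3, 2, 1] ∈ F_11^5.


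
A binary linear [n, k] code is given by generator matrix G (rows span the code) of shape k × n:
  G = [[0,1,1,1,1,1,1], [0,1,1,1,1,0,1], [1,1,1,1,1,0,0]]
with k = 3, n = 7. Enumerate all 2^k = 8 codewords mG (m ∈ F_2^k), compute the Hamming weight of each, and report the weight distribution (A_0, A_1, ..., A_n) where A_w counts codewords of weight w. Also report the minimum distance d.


Weight distribution: A_0 = 1, A_1 = 1, A_2 = 1, A_3 = 1, A_5 = 2, A_6 = 2. Minimum distance d = 1.

Enumerate all 2^3 = 8 messages m ∈ F_2^3.
For each, compute codeword c = mG in F_2^7, then tally its weight.
  m = 000 → c = 0000000, weight = 0.
  m = 100 → c = 0111111, weight = 6.
  m = 010 → c = 0111101, weight = 5.
  m = 110 → c = 0000010, weight = 1.
  m = 001 → c = 1111100, weight = 5.
  m = 101 → c = 1000011, weight = 3.
  m = 011 → c = 1000001, weight = 2.
  m = 111 → c = 1111110, weight = 6.
Tally weights:
  weight 0: 1 codewords.
  weight 1: 1 codewords.
  weight 2: 1 codewords.
  weight 3: 1 codewords.
  weight 5: 2 codewords.
  weight 6: 2 codewords.
Minimum distance d = smallest w > 0 with A_w > 0 = 1.
Sanity: Σ A_w = 8 = 2^3 = 8 ✓.


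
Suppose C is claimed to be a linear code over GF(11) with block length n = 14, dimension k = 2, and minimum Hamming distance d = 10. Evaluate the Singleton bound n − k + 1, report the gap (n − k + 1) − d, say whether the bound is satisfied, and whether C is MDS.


Singleton RHS = n − k + 1 = 13, slack = 3, bound satisfied, not MDS.

Singleton bound: d ≤ n − k + 1.
Here n = 14, k = 2, so n − k + 1 = 13.
Given d = 10, check d ≤ 13: YES.
Slack = (n − k + 1) − d = 3.
The code is NOT MDS (slack = 3 > 0).
Description: the claimed parameters are [14, 2, 10]_11; such a code would be non-MDS.


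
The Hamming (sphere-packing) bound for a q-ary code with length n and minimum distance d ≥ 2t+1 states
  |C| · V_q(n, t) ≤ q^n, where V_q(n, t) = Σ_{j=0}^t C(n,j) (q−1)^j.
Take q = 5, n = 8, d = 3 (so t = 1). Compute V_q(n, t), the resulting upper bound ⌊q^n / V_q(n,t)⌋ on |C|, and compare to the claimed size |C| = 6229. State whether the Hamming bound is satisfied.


V_q(n, t) = 33, q^n = 390625, Hamming bound = 11837, |C| = 6229 ≤ bound (satisfied).

Step 1: Compute V_q(n, t) = Σ_{j=0}^1 C(n, j) (q−1)^j.
  j = 0: C(8,0)·(4)^0 = 1·1 = 1.
  j = 1: C(8,1)·(4)^1 = 8·4 = 32.
  V_q(n, t) = 1 + 32 = 33.
Step 2: q^n = 5^8 = 390625.
Step 3: Hamming bound ⌊q^n / V_q(n,t)⌋ = ⌊390625/33⌋ = 11837.
Step 4: Compare |C| = 6229 to 11837: satisfied.
The claimed |C| lies below the Hamming bound.


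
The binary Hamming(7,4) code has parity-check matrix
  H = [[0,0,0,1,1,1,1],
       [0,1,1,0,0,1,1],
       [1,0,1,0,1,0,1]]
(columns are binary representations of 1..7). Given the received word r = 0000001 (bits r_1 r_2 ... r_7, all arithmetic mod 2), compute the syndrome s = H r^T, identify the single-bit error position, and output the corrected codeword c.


s = (1, 1, 1)^T, error position = 7, corrected codeword c = 0000000

Compute s = H r^T mod 2 one row at a time:
  s_1 = 0 + 0 + 0 + 1 = 1 ≡ 1 (mod 2).
  s_2 = 0 + 0 + 0 + 1 = 1 ≡ 1 (mod 2).
  s_3 = 0 + 0 + 0 + 1 = 1 ≡ 1 (mod 2).
s = (1, 1, 1)^T — this equals column 7 of H (binary 111), so error is at position 7.
Correct: flip bit 7 of r = 0000001 to get c = 0000000.


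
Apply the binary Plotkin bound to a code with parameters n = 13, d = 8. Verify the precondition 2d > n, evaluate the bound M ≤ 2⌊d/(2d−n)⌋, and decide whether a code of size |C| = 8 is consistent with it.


Plotkin bound M ≤ 4; given |C| = 8 > bound (violated).

Check applicability: 2d = 16, n = 13.
2d − n = 3 > 0, so Plotkin applies.
Compute d/(2d−n) = 8/3 ≈ 2.6667.
⌊d/(2d−n)⌋ = 2.
Plotkin bound: M ≤ 2·2 = 4.
Given |C| = 8, check: VIOLATED.
This |C| is above the Plotkin bound, so no binary code with n = 13, d = 8 and 8 codewords exists.


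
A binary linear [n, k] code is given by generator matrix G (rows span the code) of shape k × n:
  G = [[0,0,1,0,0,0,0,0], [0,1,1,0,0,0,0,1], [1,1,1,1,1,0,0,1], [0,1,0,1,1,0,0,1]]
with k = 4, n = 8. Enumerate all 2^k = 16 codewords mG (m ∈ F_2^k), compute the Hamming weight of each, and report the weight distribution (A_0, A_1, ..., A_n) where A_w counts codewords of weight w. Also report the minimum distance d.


Weight distribution: A_0 = 1, A_1 = 2, A_2 = 3, A_3 = 4, A_4 = 3, A_5 = 2, A_6 = 1. Minimum distance d = 1.

Enumerate all 2^4 = 16 messages m ∈ F_2^4.
For each, compute codeword c = mG in F_2^8, then tally its weight.
  m = 0000 → c = 00000000, weight = 0.
  m = 1000 → c = 00100000, weight = 1.
  m = 0100 → c = 01100001, weight = 3.
  m = 1100 → c = 01000001, weight = 2.
  m = 0010 → c = 11111001, weight = 6.
  m = 1010 → c = 11011001, weight = 5.
  m = 0110 → c = 10011000, weight = 3.
  m = 1110 → c = 10111000, weight = 4.
  m = 0001 → c = 01011001, weight = 4.
  m = 1001 → c = 01111001, weight = 5.
  m = 0101 → c = 00111000, weight = 3.
  m = 1101 → c = 00011000, weight = 2.
  m = 0011 → c = 10100000, weight = 2.
  m = 1011 → c = 10000000, weight = 1.
  m = 0111 → c = 11000001, weight = 3.
  m = 1111 → c = 11100001, weight = 4.
Tally weights:
  weight 0: 1 codewords.
  weight 1: 2 codewords.
  weight 2: 3 codewords.
  weight 3: 4 codewords.
  weight 4: 3 codewords.
  weight 5: 2 codewords.
  weight 6: 1 codewords.
Minimum distance d = smallest w > 0 with A_w > 0 = 1.
Sanity: Σ A_w = 16 = 2^4 = 16 ✓.
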